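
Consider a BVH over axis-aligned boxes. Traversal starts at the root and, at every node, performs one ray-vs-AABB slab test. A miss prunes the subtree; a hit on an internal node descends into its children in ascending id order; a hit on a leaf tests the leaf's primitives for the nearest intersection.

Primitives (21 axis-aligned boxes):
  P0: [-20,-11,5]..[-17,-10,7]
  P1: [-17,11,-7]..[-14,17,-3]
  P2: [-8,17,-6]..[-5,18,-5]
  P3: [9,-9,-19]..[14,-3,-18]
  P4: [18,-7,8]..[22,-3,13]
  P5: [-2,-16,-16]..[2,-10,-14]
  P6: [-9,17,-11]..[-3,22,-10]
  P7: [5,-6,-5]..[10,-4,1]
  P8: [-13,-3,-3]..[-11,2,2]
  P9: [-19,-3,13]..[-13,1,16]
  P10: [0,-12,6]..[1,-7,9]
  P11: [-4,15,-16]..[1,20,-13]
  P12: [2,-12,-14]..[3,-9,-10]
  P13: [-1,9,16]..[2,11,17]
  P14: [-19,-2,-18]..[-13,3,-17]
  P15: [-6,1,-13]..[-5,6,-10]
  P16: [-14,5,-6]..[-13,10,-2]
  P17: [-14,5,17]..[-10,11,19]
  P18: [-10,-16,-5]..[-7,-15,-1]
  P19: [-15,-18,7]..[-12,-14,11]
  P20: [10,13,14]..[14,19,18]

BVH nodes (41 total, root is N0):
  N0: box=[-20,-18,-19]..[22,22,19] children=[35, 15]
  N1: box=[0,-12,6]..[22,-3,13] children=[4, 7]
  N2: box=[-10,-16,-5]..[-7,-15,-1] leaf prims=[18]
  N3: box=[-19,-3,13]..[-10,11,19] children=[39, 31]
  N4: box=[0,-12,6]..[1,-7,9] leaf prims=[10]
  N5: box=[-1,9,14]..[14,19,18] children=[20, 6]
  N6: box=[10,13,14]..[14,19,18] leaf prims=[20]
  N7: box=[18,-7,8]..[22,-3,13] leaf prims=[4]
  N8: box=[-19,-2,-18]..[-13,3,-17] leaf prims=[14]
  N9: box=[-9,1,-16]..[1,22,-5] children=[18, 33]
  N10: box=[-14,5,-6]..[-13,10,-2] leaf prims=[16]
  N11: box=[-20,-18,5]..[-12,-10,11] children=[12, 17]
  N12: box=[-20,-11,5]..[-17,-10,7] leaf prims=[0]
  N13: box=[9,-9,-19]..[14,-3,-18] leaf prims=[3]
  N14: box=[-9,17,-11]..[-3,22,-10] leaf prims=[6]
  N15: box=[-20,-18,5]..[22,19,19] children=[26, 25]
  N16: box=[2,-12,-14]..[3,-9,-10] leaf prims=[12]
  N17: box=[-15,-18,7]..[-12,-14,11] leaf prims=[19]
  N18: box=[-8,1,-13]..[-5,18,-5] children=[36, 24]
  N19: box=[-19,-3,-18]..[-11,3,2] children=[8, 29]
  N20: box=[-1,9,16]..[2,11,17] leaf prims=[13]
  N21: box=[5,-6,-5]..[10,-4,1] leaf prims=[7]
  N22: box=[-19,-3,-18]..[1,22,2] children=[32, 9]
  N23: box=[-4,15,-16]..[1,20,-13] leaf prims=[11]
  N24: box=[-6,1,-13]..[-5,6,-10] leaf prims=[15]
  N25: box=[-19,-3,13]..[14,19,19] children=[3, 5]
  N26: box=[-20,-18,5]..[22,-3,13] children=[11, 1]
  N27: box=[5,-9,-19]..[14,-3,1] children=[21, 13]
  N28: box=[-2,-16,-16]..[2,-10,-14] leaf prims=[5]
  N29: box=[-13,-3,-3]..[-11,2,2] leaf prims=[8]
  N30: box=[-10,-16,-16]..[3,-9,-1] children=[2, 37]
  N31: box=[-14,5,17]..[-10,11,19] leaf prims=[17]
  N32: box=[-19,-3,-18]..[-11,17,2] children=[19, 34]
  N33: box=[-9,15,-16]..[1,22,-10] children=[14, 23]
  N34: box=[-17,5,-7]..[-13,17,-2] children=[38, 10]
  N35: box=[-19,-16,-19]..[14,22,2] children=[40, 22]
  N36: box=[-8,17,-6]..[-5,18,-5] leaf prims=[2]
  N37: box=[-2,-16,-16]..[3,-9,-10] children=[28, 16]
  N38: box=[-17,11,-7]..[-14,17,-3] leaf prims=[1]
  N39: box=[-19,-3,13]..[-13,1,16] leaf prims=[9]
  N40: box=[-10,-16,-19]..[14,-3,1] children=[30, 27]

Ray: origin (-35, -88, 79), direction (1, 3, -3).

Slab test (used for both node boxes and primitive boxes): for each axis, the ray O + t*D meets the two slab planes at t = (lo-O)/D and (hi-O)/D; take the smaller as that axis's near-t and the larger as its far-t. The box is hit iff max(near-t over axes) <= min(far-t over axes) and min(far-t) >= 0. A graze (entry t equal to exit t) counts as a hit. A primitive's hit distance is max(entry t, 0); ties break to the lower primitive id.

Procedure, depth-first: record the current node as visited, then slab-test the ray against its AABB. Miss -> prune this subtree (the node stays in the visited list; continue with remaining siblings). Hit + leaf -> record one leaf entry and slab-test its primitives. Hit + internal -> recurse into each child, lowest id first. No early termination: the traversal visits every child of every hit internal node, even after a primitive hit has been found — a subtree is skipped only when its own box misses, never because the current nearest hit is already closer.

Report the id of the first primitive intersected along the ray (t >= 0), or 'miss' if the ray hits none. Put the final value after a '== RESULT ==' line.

Walk:
N0 x:[15,57] y:[70/3,110/3] z:[20,98/3] -> hit [70/3,98/3], descend [15, 35]
  N15 x:[15,57] y:[70/3,107/3] z:[20,74/3] -> hit [70/3,74/3], descend [25, 26]
    N25 x:[16,49] y:[85/3,107/3] z:[20,22] -> miss, prune
    N26 x:[15,57] y:[70/3,85/3] z:[22,74/3] -> hit [70/3,74/3], descend [1, 11]
      N1 x:[35,57] y:[76/3,85/3] z:[22,73/3] -> miss, prune
      N11 x:[15,23] y:[70/3,26] z:[68/3,74/3] -> miss, prune
  N35 x:[16,49] y:[24,110/3] z:[77/3,98/3] -> hit [77/3,98/3], descend [22, 40]
    N22 x:[16,36] y:[85/3,110/3] z:[77/3,97/3] -> hit [85/3,97/3], descend [9, 32]
      N9 x:[26,36] y:[89/3,110/3] z:[28,95/3] -> hit [89/3,95/3], descend [18, 33]
        N18 x:[27,30] y:[89/3,106/3] z:[28,92/3] -> hit [89/3,30], descend [24, 36]
          N24 x:[29,30] y:[89/3,94/3] z:[89/3,92/3] -> hit [89/3,30] leaf, test {P15@t=89/3}
          N36 x:[27,30] y:[35,106/3] z:[28,85/3] -> miss, prune
        N33 x:[26,36] y:[103/3,110/3] z:[89/3,95/3] -> miss, prune
      N32 x:[16,24] y:[85/3,35] z:[77/3,97/3] -> miss, prune
    N40 x:[25,49] y:[24,85/3] z:[26,98/3] -> hit [26,85/3], descend [27, 30]
      N27 x:[40,49] y:[79/3,85/3] z:[26,98/3] -> miss, prune
      N30 x:[25,38] y:[24,79/3] z:[80/3,95/3] -> miss, prune

order=[0, 15, 25, 26, 1, 11, 35, 22, 9, 18, 24, 36, 33, 32, 40, 27, 30]  |boxes|=17  |leaves|=1  hit=P15

== RESULT ==
15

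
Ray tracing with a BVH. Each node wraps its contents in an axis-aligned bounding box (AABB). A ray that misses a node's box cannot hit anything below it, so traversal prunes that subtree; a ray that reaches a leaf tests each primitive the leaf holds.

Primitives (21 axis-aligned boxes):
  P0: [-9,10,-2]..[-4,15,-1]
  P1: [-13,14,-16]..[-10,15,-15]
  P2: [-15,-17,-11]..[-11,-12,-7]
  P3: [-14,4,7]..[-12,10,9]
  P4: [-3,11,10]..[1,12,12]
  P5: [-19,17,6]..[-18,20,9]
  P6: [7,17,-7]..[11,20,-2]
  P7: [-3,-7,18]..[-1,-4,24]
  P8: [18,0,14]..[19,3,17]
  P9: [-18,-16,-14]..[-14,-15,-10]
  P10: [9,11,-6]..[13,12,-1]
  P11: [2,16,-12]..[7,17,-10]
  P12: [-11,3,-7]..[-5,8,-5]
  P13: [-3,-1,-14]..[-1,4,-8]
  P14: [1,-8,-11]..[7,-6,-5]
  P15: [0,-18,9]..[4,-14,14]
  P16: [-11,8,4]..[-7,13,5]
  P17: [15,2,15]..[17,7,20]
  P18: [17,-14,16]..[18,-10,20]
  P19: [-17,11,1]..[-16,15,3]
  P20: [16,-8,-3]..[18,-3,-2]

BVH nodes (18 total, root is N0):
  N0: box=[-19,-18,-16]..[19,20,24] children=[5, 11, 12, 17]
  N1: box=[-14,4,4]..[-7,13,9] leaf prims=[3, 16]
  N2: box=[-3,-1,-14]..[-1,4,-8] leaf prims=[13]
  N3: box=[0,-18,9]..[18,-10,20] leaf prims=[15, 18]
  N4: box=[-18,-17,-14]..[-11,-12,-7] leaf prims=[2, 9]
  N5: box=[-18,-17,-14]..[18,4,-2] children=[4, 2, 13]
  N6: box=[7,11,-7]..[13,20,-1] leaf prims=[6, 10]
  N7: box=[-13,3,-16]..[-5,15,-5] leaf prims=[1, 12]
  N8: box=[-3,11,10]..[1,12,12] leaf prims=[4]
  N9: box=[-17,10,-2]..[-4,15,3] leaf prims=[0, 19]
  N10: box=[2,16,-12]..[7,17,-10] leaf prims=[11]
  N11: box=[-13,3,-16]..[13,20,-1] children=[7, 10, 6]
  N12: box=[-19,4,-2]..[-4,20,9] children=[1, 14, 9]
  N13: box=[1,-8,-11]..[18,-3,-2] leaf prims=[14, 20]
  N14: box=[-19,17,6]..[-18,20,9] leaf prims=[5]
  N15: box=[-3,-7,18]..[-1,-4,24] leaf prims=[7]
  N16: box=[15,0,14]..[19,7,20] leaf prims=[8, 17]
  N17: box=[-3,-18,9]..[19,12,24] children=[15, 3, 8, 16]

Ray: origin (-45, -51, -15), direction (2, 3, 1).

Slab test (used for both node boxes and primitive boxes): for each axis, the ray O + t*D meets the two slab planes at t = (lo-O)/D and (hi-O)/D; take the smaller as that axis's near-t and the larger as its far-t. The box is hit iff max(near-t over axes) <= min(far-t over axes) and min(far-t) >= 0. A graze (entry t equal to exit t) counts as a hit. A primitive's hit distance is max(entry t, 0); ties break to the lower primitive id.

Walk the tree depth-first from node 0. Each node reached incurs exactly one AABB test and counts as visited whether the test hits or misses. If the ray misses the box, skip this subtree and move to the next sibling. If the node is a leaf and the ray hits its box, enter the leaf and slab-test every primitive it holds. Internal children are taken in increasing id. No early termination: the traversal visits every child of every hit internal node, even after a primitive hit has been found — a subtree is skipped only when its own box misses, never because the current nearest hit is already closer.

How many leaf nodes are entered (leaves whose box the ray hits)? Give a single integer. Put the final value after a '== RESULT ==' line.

Traverse from the root:
N0 x:[13,32] y:[11,71/3] z:[-1,39] -> hit [13,71/3], descend [5, 11, 12, 17]
  N5 x:[27/2,63/2] y:[34/3,55/3] z:[1,13] -> miss, prune
  N11 x:[16,29] y:[18,71/3] z:[-1,14] -> miss, prune
  N12 x:[13,41/2] y:[55/3,71/3] z:[13,24] -> hit [55/3,41/2], descend [1, 9, 14]
    N1 x:[31/2,19] y:[55/3,64/3] z:[19,24] -> hit [19,19] leaf, test {P3(miss), P16(miss)}
    N9 x:[14,41/2] y:[61/3,22] z:[13,18] -> miss, prune
    N14 x:[13,27/2] y:[68/3,71/3] z:[21,24] -> miss, prune
  N17 x:[21,32] y:[11,21] z:[24,39] -> miss, prune

Summary -> nodes [0, 5, 11, 12, 1, 9, 14, 17]; box-tests=8; leaf-entries=1; first=miss

== RESULT ==
1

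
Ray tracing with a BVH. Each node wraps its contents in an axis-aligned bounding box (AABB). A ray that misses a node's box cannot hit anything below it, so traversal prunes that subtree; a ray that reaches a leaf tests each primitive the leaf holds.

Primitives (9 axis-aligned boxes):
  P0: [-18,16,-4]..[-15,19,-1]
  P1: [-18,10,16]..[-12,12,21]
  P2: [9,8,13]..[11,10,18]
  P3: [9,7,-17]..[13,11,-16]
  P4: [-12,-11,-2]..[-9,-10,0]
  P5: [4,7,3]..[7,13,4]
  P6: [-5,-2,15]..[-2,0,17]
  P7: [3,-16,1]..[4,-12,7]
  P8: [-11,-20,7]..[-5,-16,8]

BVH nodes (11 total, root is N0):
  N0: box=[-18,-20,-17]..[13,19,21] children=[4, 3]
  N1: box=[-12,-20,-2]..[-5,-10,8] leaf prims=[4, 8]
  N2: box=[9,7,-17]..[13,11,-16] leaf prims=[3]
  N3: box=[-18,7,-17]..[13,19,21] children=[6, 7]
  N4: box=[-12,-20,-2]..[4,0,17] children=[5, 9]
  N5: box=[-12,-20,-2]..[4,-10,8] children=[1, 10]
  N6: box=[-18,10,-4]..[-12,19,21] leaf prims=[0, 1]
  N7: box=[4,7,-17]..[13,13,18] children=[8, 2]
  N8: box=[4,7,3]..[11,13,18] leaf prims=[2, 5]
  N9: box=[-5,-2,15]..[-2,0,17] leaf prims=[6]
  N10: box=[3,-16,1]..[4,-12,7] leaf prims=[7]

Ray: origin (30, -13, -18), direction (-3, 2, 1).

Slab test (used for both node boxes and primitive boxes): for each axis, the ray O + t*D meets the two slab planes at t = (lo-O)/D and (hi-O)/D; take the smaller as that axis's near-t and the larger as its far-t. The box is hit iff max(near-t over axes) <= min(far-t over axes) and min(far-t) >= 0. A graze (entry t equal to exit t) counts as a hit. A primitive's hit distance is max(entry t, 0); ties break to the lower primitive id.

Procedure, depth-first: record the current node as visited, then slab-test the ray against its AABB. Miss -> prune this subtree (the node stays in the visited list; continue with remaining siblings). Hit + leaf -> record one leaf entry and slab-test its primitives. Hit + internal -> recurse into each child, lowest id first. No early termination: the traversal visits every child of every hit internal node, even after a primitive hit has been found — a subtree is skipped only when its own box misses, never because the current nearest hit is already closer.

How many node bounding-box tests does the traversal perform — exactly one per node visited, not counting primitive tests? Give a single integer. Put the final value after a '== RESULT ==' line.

Trace the traversal:
N0 x:[17/3,16] y:[-7/2,16] z:[1,39] -> hit [17/3,16], descend [3, 4]
  N3 x:[17/3,16] y:[10,16] z:[1,39] -> hit [10,16], descend [6, 7]
    N6 x:[14,16] y:[23/2,16] z:[14,39] -> hit [14,16] leaf, test {P0@t=15, P1(miss)}
    N7 x:[17/3,26/3] y:[10,13] z:[1,36] -> miss, prune
  N4 x:[26/3,14] y:[-7/2,13/2] z:[16,35] -> miss, prune

5 AABB tests over nodes [0, 3, 6, 7, 4]; 1 leaf entered; closest P0.

== RESULT ==
5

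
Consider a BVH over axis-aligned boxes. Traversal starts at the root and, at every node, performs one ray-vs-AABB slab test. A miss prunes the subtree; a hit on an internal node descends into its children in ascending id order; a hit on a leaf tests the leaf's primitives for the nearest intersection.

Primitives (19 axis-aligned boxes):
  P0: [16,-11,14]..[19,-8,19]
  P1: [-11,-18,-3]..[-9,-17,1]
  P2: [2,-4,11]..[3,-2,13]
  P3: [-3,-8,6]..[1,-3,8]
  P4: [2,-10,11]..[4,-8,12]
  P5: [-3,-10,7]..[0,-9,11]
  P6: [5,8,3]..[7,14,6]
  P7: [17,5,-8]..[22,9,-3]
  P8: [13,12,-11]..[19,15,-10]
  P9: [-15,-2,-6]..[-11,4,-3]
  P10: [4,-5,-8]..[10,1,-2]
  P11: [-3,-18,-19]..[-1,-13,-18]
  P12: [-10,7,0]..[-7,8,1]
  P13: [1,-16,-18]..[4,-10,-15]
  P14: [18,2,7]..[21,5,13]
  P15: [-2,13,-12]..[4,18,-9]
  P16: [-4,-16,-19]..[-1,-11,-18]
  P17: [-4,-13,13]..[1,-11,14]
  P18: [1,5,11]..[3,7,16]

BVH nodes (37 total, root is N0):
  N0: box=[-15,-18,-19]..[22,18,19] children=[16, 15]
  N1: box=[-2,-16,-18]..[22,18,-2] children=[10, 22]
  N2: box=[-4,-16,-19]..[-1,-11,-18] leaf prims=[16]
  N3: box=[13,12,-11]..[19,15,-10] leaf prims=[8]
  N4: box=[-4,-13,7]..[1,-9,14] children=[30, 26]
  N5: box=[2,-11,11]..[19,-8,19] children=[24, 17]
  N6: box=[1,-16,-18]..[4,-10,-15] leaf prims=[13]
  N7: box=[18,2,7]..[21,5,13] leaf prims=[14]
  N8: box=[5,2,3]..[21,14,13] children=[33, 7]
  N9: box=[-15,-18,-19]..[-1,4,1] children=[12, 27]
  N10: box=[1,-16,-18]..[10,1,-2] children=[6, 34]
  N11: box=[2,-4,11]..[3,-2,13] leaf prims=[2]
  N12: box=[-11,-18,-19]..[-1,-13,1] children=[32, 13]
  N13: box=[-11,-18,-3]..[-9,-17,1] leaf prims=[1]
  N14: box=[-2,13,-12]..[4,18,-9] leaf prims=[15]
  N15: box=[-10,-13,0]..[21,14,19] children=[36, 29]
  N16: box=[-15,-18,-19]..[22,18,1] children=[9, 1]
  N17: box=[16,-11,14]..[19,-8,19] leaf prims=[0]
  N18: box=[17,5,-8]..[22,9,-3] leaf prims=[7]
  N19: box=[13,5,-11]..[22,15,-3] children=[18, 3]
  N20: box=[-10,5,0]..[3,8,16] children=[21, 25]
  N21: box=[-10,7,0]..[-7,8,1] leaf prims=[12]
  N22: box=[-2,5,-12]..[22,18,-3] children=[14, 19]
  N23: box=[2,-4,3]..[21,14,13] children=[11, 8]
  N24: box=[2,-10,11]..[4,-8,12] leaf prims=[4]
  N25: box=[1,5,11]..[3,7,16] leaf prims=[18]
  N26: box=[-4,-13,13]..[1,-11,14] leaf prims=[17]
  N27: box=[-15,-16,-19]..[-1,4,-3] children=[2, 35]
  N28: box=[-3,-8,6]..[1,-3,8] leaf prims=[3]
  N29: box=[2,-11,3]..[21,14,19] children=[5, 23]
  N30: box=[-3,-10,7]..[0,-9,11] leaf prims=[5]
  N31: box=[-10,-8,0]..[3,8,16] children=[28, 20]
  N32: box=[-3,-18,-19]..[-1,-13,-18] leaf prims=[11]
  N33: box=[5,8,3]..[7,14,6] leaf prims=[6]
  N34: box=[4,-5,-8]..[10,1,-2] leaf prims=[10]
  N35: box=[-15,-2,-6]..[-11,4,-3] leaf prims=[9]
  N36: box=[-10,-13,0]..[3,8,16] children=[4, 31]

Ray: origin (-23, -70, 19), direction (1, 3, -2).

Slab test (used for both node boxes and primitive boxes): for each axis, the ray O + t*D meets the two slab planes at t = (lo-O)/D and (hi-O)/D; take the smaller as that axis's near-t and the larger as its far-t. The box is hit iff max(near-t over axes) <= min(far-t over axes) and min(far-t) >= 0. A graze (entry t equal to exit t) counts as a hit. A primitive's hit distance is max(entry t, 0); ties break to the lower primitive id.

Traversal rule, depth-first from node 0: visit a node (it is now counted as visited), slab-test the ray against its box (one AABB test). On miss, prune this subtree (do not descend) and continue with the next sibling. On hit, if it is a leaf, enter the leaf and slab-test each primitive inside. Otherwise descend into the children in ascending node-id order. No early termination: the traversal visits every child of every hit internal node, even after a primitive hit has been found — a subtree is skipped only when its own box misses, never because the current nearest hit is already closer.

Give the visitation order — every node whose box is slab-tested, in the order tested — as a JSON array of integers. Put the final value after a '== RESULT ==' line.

Traverse from the root:
N0 x:[8,45] y:[52/3,88/3] z:[0,19] -> hit [52/3,19], descend [15, 16]
  N15 x:[13,44] y:[19,28] z:[0,19/2] -> miss, prune
  N16 x:[8,45] y:[52/3,88/3] z:[9,19] -> hit [52/3,19], descend [1, 9]
    N1 x:[21,45] y:[18,88/3] z:[21/2,37/2] -> miss, prune
    N9 x:[8,22] y:[52/3,74/3] z:[9,19] -> hit [52/3,19], descend [12, 27]
      N12 x:[12,22] y:[52/3,19] z:[9,19] -> hit [52/3,19], descend [13, 32]
        N13 x:[12,14] y:[52/3,53/3] z:[9,11] -> miss, prune
        N32 x:[20,22] y:[52/3,19] z:[37/2,19] -> miss, prune
      N27 x:[8,22] y:[18,74/3] z:[11,19] -> hit [18,19], descend [2, 35]
        N2 x:[19,22] y:[18,59/3] z:[37/2,19] -> hit [19,19] leaf, test {P16@t=19}
        N35 x:[8,12] y:[68/3,74/3] z:[11,25/2] -> miss, prune

11 AABB tests over nodes [0, 15, 16, 1, 9, 12, 13, 32, 27, 2, 35]; 1 leaf entered; closest P16.

== RESULT ==
[0, 15, 16, 1, 9, 12, 13, 32, 27, 2, 35]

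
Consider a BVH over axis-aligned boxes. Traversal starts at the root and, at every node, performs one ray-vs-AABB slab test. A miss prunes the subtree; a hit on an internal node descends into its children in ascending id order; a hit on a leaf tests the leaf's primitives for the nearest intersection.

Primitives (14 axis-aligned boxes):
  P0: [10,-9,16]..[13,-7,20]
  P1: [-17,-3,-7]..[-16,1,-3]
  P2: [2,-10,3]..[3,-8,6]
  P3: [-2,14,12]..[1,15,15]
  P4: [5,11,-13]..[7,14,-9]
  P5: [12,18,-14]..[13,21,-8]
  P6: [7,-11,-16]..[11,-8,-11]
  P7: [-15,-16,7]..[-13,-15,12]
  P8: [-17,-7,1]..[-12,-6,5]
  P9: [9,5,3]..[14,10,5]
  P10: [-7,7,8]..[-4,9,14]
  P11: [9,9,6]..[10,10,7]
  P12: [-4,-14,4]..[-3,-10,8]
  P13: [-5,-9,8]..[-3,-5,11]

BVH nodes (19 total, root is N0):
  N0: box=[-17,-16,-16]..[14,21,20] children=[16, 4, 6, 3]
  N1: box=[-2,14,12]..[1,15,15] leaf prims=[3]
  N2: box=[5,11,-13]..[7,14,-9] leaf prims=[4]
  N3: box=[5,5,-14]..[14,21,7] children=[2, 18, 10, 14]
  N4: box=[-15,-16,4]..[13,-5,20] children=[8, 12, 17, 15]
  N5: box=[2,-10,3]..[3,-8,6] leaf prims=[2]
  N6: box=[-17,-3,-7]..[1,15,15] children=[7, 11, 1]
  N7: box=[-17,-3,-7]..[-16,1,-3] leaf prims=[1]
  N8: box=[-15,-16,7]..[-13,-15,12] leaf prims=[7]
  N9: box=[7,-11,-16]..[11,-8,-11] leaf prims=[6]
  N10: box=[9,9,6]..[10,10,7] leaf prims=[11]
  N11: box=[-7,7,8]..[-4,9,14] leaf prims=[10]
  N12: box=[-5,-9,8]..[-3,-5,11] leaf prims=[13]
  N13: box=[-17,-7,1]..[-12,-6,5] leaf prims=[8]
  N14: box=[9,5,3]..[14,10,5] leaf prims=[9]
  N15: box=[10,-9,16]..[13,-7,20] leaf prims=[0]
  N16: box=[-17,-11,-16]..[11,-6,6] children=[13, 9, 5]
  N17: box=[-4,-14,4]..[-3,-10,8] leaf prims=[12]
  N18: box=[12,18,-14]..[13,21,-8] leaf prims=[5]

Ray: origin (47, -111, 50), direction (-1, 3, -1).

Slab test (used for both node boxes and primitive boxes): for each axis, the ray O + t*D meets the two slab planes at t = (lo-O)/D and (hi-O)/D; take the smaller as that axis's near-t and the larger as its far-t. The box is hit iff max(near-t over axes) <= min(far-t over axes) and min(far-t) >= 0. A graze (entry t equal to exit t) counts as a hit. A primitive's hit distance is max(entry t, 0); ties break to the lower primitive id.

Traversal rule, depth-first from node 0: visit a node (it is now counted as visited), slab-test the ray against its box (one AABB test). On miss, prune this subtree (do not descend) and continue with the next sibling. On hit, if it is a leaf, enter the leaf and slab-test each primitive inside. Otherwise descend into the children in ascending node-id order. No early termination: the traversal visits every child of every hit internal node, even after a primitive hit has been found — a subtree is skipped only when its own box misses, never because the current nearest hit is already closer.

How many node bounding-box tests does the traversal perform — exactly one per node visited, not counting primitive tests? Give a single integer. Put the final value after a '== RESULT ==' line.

Trace the traversal:
N0 x:[33,64] y:[95/3,44] z:[30,66] -> hit [33,44], descend [3, 4, 6, 16]
  N3 x:[33,42] y:[116/3,44] z:[43,64] -> miss, prune
  N4 x:[34,62] y:[95/3,106/3] z:[30,46] -> hit [34,106/3], descend [8, 12, 15, 17]
    N8 x:[60,62] y:[95/3,32] z:[38,43] -> miss, prune
    N12 x:[50,52] y:[34,106/3] z:[39,42] -> miss, prune
    N15 x:[34,37] y:[34,104/3] z:[30,34] -> hit [34,34] leaf, test {P0@t=34}
    N17 x:[50,51] y:[97/3,101/3] z:[42,46] -> miss, prune
  N6 x:[46,64] y:[36,42] z:[35,57] -> miss, prune
  N16 x:[36,64] y:[100/3,35] z:[44,66] -> miss, prune

9 AABB tests over nodes [0, 3, 4, 8, 12, 15, 17, 6, 16]; 1 leaf entered; closest P0.

== RESULT ==
9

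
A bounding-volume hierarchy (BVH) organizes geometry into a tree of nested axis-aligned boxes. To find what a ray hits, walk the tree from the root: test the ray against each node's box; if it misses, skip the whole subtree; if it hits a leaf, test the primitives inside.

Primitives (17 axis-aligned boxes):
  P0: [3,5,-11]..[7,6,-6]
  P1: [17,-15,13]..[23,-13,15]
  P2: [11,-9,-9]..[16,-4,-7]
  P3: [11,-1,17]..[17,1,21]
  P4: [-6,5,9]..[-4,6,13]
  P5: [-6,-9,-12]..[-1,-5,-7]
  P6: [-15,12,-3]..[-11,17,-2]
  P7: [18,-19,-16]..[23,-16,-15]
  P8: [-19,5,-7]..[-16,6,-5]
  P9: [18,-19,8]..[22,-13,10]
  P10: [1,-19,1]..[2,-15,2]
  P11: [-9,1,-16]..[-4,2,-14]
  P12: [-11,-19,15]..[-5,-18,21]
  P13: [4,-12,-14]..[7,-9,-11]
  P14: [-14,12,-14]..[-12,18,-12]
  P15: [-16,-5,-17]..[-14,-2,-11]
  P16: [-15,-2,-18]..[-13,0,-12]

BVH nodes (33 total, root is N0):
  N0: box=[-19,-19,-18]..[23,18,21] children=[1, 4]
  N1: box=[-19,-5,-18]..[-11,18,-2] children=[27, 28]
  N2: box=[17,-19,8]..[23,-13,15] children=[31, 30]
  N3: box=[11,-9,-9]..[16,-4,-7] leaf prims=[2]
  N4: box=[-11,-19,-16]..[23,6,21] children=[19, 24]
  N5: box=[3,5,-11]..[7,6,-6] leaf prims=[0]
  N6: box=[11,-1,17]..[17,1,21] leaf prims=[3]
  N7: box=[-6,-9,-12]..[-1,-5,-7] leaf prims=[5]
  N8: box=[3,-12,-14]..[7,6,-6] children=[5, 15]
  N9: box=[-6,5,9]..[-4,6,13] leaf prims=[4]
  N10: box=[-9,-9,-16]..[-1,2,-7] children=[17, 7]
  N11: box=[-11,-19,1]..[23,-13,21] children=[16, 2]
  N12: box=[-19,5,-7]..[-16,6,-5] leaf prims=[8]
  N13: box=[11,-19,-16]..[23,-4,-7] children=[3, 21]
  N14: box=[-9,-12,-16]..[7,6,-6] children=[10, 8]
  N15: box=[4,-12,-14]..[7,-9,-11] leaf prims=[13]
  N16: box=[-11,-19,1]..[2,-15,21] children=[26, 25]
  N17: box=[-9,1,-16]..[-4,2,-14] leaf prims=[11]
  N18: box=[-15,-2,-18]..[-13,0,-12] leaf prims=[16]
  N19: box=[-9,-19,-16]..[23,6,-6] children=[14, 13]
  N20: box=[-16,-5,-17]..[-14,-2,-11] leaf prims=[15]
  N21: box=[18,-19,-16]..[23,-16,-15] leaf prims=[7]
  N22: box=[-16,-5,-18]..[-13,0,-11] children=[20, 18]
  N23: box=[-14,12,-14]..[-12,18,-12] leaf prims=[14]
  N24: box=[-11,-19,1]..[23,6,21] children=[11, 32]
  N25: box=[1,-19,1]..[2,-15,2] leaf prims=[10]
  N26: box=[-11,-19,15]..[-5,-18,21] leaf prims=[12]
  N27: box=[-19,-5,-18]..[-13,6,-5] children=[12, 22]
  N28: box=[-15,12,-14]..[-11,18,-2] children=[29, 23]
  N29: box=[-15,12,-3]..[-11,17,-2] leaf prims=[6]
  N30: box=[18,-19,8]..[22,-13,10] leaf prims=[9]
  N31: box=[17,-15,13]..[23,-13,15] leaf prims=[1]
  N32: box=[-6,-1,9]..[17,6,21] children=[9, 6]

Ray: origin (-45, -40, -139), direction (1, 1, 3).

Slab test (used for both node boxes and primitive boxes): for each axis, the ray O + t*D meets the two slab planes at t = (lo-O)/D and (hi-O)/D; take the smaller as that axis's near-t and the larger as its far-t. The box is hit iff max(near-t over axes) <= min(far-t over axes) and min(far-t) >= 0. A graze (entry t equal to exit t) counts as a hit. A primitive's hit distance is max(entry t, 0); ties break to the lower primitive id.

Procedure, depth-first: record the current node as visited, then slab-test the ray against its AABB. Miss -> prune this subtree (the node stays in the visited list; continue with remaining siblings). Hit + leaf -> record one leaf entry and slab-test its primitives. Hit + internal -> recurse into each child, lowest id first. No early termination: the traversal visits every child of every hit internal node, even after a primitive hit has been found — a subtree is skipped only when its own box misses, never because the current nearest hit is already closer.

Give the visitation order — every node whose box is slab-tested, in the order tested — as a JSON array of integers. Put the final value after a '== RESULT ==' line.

Traverse from the root:
N0 x:[26,68] y:[21,58] z:[121/3,160/3] -> hit [121/3,160/3], descend [1, 4]
  N1 x:[26,34] y:[35,58] z:[121/3,137/3] -> miss, prune
  N4 x:[34,68] y:[21,46] z:[41,160/3] -> hit [41,46], descend [19, 24]
    N19 x:[36,68] y:[21,46] z:[41,133/3] -> hit [41,133/3], descend [13, 14]
      N13 x:[56,68] y:[21,36] z:[41,44] -> miss, prune
      N14 x:[36,52] y:[28,46] z:[41,133/3] -> hit [41,133/3], descend [8, 10]
        N8 x:[48,52] y:[28,46] z:[125/3,133/3] -> miss, prune
        N10 x:[36,44] y:[31,42] z:[41,44] -> hit [41,42], descend [7, 17]
          N7 x:[39,44] y:[31,35] z:[127/3,44] -> miss, prune
          N17 x:[36,41] y:[41,42] z:[41,125/3] -> hit [41,41] leaf, test {P11@t=41}
    N24 x:[34,68] y:[21,46] z:[140/3,160/3] -> miss, prune

Summary -> nodes [0, 1, 4, 19, 13, 14, 8, 10, 7, 17, 24]; box-tests=11; leaf-entries=1; first=P11

== RESULT ==
[0, 1, 4, 19, 13, 14, 8, 10, 7, 17, 24]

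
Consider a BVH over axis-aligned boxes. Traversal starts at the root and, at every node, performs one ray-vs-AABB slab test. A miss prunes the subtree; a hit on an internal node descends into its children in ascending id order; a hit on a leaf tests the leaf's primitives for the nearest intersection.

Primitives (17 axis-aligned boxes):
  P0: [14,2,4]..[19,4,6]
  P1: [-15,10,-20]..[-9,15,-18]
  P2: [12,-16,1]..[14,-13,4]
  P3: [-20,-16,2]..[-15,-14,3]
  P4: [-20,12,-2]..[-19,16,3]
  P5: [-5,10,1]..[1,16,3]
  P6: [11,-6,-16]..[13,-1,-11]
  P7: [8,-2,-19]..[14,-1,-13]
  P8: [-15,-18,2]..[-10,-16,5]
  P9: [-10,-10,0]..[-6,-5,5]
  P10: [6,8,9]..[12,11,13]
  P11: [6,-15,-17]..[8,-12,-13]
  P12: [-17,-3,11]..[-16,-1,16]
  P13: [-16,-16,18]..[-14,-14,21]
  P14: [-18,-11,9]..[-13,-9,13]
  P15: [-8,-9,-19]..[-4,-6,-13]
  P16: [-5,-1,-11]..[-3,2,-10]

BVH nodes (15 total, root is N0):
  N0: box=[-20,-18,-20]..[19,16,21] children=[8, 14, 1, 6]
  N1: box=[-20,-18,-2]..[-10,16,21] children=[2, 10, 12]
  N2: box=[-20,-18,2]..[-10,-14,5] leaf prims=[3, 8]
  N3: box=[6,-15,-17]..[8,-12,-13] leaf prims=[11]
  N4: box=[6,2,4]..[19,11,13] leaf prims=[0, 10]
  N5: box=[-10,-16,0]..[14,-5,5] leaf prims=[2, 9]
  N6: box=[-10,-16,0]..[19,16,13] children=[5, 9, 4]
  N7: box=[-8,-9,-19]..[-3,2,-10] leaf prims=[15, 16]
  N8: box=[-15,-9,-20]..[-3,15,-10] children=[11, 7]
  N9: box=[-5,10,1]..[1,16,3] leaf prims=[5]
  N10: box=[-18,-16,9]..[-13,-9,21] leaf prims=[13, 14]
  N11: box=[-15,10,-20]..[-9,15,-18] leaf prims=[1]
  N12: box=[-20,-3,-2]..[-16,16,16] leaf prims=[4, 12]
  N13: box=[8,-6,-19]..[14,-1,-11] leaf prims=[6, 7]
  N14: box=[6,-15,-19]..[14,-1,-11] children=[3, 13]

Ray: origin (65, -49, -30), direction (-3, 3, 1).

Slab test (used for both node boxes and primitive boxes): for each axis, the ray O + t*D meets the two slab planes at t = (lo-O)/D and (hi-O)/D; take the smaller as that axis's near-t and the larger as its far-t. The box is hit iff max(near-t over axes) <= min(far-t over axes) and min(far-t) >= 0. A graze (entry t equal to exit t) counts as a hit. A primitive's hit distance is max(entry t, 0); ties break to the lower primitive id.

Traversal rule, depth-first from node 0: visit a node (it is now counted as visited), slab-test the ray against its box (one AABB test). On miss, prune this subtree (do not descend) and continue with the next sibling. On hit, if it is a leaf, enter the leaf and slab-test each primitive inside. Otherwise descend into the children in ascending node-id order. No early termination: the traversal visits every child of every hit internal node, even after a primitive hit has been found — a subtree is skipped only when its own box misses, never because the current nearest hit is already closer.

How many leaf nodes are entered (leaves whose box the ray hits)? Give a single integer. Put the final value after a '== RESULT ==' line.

Walk:
N0 x:[46/3,85/3] y:[31/3,65/3] z:[10,51] -> hit [46/3,65/3], descend [1, 6, 8, 14]
  N1 x:[25,85/3] y:[31/3,65/3] z:[28,51] -> miss, prune
  N6 x:[46/3,25] y:[11,65/3] z:[30,43] -> miss, prune
  N8 x:[68/3,80/3] y:[40/3,64/3] z:[10,20] -> miss, prune
  N14 x:[17,59/3] y:[34/3,16] z:[11,19] -> miss, prune

order=[0, 1, 6, 8, 14]  |boxes|=5  |leaves|=0  hit=miss

== RESULT ==
0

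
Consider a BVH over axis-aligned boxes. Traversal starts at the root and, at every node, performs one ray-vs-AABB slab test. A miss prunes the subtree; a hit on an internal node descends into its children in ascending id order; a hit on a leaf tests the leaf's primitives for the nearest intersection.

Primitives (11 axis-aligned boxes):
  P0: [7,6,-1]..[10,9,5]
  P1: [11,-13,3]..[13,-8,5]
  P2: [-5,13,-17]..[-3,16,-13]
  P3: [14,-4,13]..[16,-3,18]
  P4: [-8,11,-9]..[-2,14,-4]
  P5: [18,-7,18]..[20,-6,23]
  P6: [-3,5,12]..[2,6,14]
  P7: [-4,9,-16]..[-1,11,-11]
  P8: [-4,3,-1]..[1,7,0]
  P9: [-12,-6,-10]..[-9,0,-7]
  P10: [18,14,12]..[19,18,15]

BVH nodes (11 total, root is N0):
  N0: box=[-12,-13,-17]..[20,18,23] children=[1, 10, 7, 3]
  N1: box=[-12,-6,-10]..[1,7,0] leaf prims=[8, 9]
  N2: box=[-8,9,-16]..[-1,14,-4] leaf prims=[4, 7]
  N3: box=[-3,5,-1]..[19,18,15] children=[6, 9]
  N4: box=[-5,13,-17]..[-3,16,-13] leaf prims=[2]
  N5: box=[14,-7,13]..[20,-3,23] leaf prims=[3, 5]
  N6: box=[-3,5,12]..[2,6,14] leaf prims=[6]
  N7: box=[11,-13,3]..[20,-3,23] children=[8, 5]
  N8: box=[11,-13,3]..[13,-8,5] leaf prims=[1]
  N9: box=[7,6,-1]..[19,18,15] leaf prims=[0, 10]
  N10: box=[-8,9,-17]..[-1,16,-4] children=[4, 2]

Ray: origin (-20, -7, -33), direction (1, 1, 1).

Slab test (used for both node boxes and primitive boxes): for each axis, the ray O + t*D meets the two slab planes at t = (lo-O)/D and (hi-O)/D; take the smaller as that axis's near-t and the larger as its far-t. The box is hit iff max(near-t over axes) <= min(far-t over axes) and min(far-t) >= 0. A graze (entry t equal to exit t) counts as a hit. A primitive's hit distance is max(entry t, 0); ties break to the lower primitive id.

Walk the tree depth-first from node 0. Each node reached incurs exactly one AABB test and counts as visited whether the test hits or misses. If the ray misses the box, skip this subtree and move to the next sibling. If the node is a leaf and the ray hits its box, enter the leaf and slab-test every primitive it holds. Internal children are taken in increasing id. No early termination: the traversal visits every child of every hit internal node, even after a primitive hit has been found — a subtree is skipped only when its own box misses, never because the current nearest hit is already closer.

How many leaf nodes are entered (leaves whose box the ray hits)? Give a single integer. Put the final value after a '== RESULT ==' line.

Walk:
N0 x:[8,40] y:[-6,25] z:[16,56] -> hit [16,25], descend [1, 3, 7, 10]
  N1 x:[8,21] y:[1,14] z:[23,33] -> miss, prune
  N3 x:[17,39] y:[12,25] z:[32,48] -> miss, prune
  N7 x:[31,40] y:[-6,4] z:[36,56] -> miss, prune
  N10 x:[12,19] y:[16,23] z:[16,29] -> hit [16,19], descend [2, 4]
    N2 x:[12,19] y:[16,21] z:[17,29] -> hit [17,19] leaf, test {P4(miss), P7@t=17}
    N4 x:[15,17] y:[20,23] z:[16,20] -> miss, prune

Summary -> nodes [0, 1, 3, 7, 10, 2, 4]; box-tests=7; leaf-entries=1; first=P7

== RESULT ==
1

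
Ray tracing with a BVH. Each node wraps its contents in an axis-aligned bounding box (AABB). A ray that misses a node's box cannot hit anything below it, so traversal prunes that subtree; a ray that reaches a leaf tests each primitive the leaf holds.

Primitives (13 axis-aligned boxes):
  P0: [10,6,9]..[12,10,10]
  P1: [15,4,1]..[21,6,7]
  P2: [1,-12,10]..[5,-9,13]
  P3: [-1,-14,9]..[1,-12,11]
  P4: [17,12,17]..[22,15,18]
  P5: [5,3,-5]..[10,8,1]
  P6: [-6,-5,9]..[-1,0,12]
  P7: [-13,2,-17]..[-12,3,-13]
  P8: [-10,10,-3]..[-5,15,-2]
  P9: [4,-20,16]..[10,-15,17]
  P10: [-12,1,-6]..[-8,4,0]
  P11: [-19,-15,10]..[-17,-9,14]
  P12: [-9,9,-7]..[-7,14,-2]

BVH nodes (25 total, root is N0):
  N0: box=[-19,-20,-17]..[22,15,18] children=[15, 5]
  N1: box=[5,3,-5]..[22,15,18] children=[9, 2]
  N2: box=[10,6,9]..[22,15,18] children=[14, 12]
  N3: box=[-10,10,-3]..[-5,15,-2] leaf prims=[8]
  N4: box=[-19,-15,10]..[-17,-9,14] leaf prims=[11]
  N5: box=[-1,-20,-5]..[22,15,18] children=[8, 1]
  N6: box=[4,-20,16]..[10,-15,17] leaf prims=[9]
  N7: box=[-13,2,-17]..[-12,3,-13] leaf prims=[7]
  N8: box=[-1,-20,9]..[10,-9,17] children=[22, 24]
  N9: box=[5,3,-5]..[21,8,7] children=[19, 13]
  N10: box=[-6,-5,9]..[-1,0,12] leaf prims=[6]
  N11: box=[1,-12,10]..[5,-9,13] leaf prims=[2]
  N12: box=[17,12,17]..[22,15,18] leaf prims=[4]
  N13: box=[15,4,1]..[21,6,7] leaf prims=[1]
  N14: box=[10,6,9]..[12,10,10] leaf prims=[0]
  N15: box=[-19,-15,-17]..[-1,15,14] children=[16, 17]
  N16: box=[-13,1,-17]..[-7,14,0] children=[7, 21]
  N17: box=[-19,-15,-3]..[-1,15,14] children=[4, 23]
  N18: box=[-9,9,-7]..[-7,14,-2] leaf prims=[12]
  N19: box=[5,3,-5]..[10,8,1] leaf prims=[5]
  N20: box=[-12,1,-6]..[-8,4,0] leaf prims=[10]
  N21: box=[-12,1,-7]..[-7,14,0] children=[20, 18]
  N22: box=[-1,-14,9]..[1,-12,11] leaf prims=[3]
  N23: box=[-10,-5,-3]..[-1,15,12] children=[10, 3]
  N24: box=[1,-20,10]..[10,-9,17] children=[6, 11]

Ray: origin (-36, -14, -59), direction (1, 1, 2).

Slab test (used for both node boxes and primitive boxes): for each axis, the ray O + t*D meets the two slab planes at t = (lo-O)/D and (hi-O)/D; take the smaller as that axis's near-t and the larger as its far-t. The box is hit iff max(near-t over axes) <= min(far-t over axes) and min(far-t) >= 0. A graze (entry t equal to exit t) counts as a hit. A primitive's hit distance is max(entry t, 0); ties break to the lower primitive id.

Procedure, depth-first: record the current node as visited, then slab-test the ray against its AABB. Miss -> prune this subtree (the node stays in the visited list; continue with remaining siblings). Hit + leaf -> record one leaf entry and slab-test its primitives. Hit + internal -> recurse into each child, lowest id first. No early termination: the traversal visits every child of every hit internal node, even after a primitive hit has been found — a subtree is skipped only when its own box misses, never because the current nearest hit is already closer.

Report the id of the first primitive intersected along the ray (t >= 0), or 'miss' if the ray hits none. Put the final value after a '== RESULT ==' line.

Walk:
N0 x:[17,58] y:[-6,29] z:[21,77/2] -> hit [21,29], descend [5, 15]
  N5 x:[35,58] y:[-6,29] z:[27,77/2] -> miss, prune
  N15 x:[17,35] y:[-1,29] z:[21,73/2] -> hit [21,29], descend [16, 17]
    N16 x:[23,29] y:[15,28] z:[21,59/2] -> hit [23,28], descend [7, 21]
      N7 x:[23,24] y:[16,17] z:[21,23] -> miss, prune
      N21 x:[24,29] y:[15,28] z:[26,59/2] -> hit [26,28], descend [18, 20]
        N18 x:[27,29] y:[23,28] z:[26,57/2] -> hit [27,28] leaf, test {P12@t=27}
        N20 x:[24,28] y:[15,18] z:[53/2,59/2] -> miss, prune
    N17 x:[17,35] y:[-1,29] z:[28,73/2] -> hit [28,29], descend [4, 23]
      N4 x:[17,19] y:[-1,5] z:[69/2,73/2] -> miss, prune
      N23 x:[26,35] y:[9,29] z:[28,71/2] -> hit [28,29], descend [3, 10]
        N3 x:[26,31] y:[24,29] z:[28,57/2] -> hit [28,57/2] leaf, test {P8@t=28}
        N10 x:[30,35] y:[9,14] z:[34,71/2] -> miss, prune

order=[0, 5, 15, 16, 7, 21, 18, 20, 17, 4, 23, 3, 10]  |boxes|=13  |leaves|=2  hit=P12

== RESULT ==
12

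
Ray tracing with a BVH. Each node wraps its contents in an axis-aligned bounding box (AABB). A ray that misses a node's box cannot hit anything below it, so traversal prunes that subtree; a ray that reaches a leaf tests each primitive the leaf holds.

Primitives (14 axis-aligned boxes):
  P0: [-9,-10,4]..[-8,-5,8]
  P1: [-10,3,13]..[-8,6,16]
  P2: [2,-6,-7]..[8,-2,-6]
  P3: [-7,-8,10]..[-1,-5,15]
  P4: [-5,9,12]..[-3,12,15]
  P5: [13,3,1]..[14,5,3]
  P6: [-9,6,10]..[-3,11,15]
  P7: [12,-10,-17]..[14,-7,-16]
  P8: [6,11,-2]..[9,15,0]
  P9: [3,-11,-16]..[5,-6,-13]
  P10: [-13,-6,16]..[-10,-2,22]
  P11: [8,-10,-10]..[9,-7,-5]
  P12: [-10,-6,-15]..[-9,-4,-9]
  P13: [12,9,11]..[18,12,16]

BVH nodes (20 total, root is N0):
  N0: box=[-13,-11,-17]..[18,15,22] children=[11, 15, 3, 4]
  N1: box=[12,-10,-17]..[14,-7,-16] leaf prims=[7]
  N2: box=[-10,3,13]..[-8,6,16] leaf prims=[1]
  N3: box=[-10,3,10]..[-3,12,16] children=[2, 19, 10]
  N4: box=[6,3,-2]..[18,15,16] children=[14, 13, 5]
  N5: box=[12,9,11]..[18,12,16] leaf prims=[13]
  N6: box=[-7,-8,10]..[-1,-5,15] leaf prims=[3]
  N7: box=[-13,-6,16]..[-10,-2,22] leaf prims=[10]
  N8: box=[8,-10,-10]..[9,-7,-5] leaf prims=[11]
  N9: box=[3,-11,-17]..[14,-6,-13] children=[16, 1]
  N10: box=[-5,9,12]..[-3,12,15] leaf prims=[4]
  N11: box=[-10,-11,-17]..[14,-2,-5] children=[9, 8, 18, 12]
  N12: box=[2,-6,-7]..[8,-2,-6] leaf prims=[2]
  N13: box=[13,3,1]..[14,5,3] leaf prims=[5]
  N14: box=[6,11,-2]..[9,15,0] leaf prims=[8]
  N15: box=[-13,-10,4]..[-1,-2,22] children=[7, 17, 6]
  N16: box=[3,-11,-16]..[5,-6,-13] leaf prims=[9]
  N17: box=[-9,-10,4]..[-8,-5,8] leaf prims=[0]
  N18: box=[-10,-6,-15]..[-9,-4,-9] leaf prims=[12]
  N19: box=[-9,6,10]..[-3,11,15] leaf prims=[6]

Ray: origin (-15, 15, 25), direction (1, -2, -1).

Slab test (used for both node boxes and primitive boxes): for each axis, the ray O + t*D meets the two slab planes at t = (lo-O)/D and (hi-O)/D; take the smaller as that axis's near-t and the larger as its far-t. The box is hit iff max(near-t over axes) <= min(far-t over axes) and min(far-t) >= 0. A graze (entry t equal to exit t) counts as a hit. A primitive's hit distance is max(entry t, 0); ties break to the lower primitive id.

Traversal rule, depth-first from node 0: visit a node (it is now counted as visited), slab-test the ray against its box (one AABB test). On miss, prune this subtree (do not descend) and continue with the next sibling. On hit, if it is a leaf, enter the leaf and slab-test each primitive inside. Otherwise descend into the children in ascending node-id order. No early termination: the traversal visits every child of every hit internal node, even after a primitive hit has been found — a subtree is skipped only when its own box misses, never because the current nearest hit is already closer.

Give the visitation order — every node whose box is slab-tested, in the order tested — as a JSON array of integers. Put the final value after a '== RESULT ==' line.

Walk:
N0 x:[2,33] y:[0,13] z:[3,42] -> hit [3,13], descend [3, 4, 11, 15]
  N3 x:[5,12] y:[3/2,6] z:[9,15] -> miss, prune
  N4 x:[21,33] y:[0,6] z:[9,27] -> miss, prune
  N11 x:[5,29] y:[17/2,13] z:[30,42] -> miss, prune
  N15 x:[2,14] y:[17/2,25/2] z:[3,21] -> hit [17/2,25/2], descend [6, 7, 17]
    N6 x:[8,14] y:[10,23/2] z:[10,15] -> hit [10,23/2] leaf, test {P3@t=10}
    N7 x:[2,5] y:[17/2,21/2] z:[3,9] -> miss, prune
    N17 x:[6,7] y:[10,25/2] z:[17,21] -> miss, prune

8 AABB tests over nodes [0, 3, 4, 11, 15, 6, 7, 17]; 1 leaf entered; closest P3.

== RESULT ==
[0, 3, 4, 11, 15, 6, 7, 17]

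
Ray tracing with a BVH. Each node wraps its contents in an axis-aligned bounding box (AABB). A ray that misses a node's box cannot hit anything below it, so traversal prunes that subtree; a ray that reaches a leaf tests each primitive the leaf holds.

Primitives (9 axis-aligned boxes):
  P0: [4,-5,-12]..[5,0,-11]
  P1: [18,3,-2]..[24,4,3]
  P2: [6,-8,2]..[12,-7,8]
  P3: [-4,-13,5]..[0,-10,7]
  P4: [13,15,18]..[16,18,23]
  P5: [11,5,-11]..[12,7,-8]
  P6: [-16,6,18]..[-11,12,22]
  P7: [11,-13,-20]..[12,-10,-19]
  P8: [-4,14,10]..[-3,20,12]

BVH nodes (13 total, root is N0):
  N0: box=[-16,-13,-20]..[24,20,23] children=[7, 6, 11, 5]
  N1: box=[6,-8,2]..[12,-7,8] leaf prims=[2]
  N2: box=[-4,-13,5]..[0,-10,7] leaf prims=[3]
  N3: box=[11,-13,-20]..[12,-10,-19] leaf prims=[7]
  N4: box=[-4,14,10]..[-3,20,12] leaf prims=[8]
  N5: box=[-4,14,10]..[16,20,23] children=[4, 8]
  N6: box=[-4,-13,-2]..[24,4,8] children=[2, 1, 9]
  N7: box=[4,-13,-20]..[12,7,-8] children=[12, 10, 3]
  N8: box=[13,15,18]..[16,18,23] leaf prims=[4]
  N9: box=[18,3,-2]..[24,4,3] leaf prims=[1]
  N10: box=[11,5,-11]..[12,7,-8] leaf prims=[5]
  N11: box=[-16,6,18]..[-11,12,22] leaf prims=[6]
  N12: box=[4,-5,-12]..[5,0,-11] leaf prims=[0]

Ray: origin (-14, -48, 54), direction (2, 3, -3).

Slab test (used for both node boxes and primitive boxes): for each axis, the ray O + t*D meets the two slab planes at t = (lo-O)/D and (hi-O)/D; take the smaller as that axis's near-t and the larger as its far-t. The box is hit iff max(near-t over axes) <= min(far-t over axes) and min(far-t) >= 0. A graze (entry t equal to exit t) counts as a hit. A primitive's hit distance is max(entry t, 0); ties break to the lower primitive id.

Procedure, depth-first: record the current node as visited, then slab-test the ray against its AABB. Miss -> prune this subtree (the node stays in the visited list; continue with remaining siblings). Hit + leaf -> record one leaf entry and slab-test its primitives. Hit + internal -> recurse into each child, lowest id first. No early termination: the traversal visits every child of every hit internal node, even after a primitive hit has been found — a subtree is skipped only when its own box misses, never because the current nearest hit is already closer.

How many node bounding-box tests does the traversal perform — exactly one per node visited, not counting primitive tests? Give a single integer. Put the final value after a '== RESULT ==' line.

Walk:
N0 x:[-1,19] y:[35/3,68/3] z:[31/3,74/3] -> hit [35/3,19], descend [5, 6, 7, 11]
  N5 x:[5,15] y:[62/3,68/3] z:[31/3,44/3] -> miss, prune
  N6 x:[5,19] y:[35/3,52/3] z:[46/3,56/3] -> hit [46/3,52/3], descend [1, 2, 9]
    N1 x:[10,13] y:[40/3,41/3] z:[46/3,52/3] -> miss, prune
    N2 x:[5,7] y:[35/3,38/3] z:[47/3,49/3] -> miss, prune
    N9 x:[16,19] y:[17,52/3] z:[17,56/3] -> hit [17,52/3] leaf, test {P1@t=17}
  N7 x:[9,13] y:[35/3,55/3] z:[62/3,74/3] -> miss, prune
  N11 x:[-1,3/2] y:[18,20] z:[32/3,12] -> miss, prune

8 AABB tests over nodes [0, 5, 6, 1, 2, 9, 7, 11]; 1 leaf entered; closest P1.

== RESULT ==
8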